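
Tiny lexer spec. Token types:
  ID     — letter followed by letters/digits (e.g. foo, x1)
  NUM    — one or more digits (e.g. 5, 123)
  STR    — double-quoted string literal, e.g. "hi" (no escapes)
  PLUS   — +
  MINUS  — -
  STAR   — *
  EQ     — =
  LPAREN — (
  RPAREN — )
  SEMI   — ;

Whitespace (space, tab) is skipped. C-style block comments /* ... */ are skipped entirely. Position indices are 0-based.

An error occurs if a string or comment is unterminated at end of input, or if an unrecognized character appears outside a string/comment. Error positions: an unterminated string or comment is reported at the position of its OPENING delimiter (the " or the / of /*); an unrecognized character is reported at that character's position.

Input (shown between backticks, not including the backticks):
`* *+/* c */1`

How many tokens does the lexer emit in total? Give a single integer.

pos=0: emit STAR '*'
pos=2: emit STAR '*'
pos=3: emit PLUS '+'
pos=4: enter COMMENT mode (saw '/*')
exit COMMENT mode (now at pos=11)
pos=11: emit NUM '1' (now at pos=12)
DONE. 4 tokens: [STAR, STAR, PLUS, NUM]

Answer: 4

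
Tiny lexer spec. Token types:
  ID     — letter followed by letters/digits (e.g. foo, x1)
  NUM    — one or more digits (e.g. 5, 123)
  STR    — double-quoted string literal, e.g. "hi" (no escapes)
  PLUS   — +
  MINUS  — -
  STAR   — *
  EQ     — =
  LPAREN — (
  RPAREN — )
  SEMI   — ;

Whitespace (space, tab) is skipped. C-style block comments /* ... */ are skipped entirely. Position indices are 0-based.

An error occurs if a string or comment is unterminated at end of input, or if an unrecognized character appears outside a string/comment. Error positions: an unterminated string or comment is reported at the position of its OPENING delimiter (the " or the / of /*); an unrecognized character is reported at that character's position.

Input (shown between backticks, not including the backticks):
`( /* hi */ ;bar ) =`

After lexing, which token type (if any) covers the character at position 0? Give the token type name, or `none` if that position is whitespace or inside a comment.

Answer: LPAREN

Derivation:
pos=0: emit LPAREN '('
pos=2: enter COMMENT mode (saw '/*')
exit COMMENT mode (now at pos=10)
pos=11: emit SEMI ';'
pos=12: emit ID 'bar' (now at pos=15)
pos=16: emit RPAREN ')'
pos=18: emit EQ '='
DONE. 5 tokens: [LPAREN, SEMI, ID, RPAREN, EQ]
Position 0: char is '(' -> LPAREN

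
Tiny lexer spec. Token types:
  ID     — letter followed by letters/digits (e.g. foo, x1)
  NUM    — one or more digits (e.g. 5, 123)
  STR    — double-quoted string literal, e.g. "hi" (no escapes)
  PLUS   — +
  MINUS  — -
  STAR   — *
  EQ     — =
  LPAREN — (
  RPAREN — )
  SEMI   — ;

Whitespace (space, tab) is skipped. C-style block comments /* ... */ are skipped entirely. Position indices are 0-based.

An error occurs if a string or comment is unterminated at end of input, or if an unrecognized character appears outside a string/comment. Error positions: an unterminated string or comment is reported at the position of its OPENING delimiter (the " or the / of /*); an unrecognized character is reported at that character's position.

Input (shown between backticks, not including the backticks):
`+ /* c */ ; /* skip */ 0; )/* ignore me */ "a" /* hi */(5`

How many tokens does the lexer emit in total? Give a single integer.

Answer: 8

Derivation:
pos=0: emit PLUS '+'
pos=2: enter COMMENT mode (saw '/*')
exit COMMENT mode (now at pos=9)
pos=10: emit SEMI ';'
pos=12: enter COMMENT mode (saw '/*')
exit COMMENT mode (now at pos=22)
pos=23: emit NUM '0' (now at pos=24)
pos=24: emit SEMI ';'
pos=26: emit RPAREN ')'
pos=27: enter COMMENT mode (saw '/*')
exit COMMENT mode (now at pos=42)
pos=43: enter STRING mode
pos=43: emit STR "a" (now at pos=46)
pos=47: enter COMMENT mode (saw '/*')
exit COMMENT mode (now at pos=55)
pos=55: emit LPAREN '('
pos=56: emit NUM '5' (now at pos=57)
DONE. 8 tokens: [PLUS, SEMI, NUM, SEMI, RPAREN, STR, LPAREN, NUM]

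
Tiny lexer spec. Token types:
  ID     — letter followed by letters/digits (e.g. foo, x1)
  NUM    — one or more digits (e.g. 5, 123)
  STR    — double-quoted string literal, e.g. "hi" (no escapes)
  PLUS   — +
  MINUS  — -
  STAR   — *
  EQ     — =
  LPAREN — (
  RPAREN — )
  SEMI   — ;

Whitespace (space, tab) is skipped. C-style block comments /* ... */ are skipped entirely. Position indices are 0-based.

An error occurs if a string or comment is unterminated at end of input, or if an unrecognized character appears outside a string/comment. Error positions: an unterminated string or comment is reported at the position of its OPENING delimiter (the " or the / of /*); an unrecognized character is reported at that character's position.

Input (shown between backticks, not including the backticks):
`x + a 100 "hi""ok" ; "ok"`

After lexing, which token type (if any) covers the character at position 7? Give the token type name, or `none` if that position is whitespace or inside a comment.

Answer: NUM

Derivation:
pos=0: emit ID 'x' (now at pos=1)
pos=2: emit PLUS '+'
pos=4: emit ID 'a' (now at pos=5)
pos=6: emit NUM '100' (now at pos=9)
pos=10: enter STRING mode
pos=10: emit STR "hi" (now at pos=14)
pos=14: enter STRING mode
pos=14: emit STR "ok" (now at pos=18)
pos=19: emit SEMI ';'
pos=21: enter STRING mode
pos=21: emit STR "ok" (now at pos=25)
DONE. 8 tokens: [ID, PLUS, ID, NUM, STR, STR, SEMI, STR]
Position 7: char is '0' -> NUM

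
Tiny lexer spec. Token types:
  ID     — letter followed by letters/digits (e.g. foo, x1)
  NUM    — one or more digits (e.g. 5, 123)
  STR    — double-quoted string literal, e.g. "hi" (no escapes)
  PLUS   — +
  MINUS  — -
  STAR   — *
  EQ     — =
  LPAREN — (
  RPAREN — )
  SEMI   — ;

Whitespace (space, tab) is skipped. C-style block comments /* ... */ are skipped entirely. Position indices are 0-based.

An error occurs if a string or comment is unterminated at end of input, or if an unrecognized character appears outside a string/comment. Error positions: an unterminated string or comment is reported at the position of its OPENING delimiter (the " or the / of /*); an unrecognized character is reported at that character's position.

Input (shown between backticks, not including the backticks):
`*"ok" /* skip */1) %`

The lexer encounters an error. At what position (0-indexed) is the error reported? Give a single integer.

Answer: 19

Derivation:
pos=0: emit STAR '*'
pos=1: enter STRING mode
pos=1: emit STR "ok" (now at pos=5)
pos=6: enter COMMENT mode (saw '/*')
exit COMMENT mode (now at pos=16)
pos=16: emit NUM '1' (now at pos=17)
pos=17: emit RPAREN ')'
pos=19: ERROR — unrecognized char '%'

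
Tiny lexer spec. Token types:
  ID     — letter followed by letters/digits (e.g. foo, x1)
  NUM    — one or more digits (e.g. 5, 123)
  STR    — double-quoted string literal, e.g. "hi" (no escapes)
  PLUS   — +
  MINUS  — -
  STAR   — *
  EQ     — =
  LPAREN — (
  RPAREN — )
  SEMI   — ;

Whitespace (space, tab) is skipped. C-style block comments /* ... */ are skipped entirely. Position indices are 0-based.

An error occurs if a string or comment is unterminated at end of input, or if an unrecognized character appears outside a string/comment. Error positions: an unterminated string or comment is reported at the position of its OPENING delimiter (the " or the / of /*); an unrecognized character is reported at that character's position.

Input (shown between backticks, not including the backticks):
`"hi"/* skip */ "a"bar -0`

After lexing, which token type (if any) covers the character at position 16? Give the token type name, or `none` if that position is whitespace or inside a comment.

Answer: STR

Derivation:
pos=0: enter STRING mode
pos=0: emit STR "hi" (now at pos=4)
pos=4: enter COMMENT mode (saw '/*')
exit COMMENT mode (now at pos=14)
pos=15: enter STRING mode
pos=15: emit STR "a" (now at pos=18)
pos=18: emit ID 'bar' (now at pos=21)
pos=22: emit MINUS '-'
pos=23: emit NUM '0' (now at pos=24)
DONE. 5 tokens: [STR, STR, ID, MINUS, NUM]
Position 16: char is 'a' -> STR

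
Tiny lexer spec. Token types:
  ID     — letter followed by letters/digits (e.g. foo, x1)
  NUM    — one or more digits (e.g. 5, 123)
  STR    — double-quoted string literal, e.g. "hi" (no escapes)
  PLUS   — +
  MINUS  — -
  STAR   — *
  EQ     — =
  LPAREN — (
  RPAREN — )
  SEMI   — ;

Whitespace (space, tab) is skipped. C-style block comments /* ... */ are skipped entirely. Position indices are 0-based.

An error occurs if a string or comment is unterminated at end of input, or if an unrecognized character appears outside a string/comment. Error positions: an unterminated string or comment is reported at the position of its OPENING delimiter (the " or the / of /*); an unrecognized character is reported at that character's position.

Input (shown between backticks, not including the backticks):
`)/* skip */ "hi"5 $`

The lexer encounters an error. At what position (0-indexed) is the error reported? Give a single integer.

Answer: 18

Derivation:
pos=0: emit RPAREN ')'
pos=1: enter COMMENT mode (saw '/*')
exit COMMENT mode (now at pos=11)
pos=12: enter STRING mode
pos=12: emit STR "hi" (now at pos=16)
pos=16: emit NUM '5' (now at pos=17)
pos=18: ERROR — unrecognized char '$'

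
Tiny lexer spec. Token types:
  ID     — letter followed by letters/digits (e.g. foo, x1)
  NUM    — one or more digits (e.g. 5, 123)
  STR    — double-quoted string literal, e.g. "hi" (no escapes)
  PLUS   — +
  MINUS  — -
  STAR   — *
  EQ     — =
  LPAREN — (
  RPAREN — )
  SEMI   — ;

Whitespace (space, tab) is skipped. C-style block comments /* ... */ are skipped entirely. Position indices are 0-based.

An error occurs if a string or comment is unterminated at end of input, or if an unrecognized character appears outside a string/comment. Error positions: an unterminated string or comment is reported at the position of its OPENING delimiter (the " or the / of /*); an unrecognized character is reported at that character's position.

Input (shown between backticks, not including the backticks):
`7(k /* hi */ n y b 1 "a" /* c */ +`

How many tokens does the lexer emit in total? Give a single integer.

pos=0: emit NUM '7' (now at pos=1)
pos=1: emit LPAREN '('
pos=2: emit ID 'k' (now at pos=3)
pos=4: enter COMMENT mode (saw '/*')
exit COMMENT mode (now at pos=12)
pos=13: emit ID 'n' (now at pos=14)
pos=15: emit ID 'y' (now at pos=16)
pos=17: emit ID 'b' (now at pos=18)
pos=19: emit NUM '1' (now at pos=20)
pos=21: enter STRING mode
pos=21: emit STR "a" (now at pos=24)
pos=25: enter COMMENT mode (saw '/*')
exit COMMENT mode (now at pos=32)
pos=33: emit PLUS '+'
DONE. 9 tokens: [NUM, LPAREN, ID, ID, ID, ID, NUM, STR, PLUS]

Answer: 9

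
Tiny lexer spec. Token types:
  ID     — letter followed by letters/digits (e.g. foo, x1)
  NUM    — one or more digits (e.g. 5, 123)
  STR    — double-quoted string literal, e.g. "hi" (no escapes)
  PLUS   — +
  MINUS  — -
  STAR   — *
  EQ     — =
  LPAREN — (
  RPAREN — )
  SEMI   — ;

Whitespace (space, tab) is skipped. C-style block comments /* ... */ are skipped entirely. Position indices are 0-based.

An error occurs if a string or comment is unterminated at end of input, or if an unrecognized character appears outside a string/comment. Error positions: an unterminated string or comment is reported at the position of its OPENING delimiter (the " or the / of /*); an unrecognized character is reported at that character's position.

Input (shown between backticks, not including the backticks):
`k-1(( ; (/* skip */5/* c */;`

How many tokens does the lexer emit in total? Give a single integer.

Answer: 9

Derivation:
pos=0: emit ID 'k' (now at pos=1)
pos=1: emit MINUS '-'
pos=2: emit NUM '1' (now at pos=3)
pos=3: emit LPAREN '('
pos=4: emit LPAREN '('
pos=6: emit SEMI ';'
pos=8: emit LPAREN '('
pos=9: enter COMMENT mode (saw '/*')
exit COMMENT mode (now at pos=19)
pos=19: emit NUM '5' (now at pos=20)
pos=20: enter COMMENT mode (saw '/*')
exit COMMENT mode (now at pos=27)
pos=27: emit SEMI ';'
DONE. 9 tokens: [ID, MINUS, NUM, LPAREN, LPAREN, SEMI, LPAREN, NUM, SEMI]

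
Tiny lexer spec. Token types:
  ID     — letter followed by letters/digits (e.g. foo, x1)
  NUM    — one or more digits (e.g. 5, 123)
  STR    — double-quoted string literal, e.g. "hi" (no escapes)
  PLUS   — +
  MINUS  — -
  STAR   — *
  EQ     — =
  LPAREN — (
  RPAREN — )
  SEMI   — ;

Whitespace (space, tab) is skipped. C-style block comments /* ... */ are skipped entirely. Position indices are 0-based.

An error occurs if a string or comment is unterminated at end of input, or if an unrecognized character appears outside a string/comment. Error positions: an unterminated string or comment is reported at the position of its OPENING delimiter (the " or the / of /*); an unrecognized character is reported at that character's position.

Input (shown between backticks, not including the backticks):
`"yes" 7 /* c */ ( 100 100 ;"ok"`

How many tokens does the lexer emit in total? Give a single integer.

Answer: 7

Derivation:
pos=0: enter STRING mode
pos=0: emit STR "yes" (now at pos=5)
pos=6: emit NUM '7' (now at pos=7)
pos=8: enter COMMENT mode (saw '/*')
exit COMMENT mode (now at pos=15)
pos=16: emit LPAREN '('
pos=18: emit NUM '100' (now at pos=21)
pos=22: emit NUM '100' (now at pos=25)
pos=26: emit SEMI ';'
pos=27: enter STRING mode
pos=27: emit STR "ok" (now at pos=31)
DONE. 7 tokens: [STR, NUM, LPAREN, NUM, NUM, SEMI, STR]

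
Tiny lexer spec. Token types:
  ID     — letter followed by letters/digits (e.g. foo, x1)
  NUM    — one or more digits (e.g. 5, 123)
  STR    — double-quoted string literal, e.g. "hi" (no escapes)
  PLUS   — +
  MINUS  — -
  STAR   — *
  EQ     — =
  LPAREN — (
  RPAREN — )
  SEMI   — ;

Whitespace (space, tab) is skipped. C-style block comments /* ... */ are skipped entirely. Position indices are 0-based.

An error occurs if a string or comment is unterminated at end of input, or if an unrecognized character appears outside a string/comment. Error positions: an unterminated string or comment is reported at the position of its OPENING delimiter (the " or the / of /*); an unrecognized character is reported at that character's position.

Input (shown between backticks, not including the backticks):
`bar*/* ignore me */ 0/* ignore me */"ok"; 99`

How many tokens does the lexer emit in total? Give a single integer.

pos=0: emit ID 'bar' (now at pos=3)
pos=3: emit STAR '*'
pos=4: enter COMMENT mode (saw '/*')
exit COMMENT mode (now at pos=19)
pos=20: emit NUM '0' (now at pos=21)
pos=21: enter COMMENT mode (saw '/*')
exit COMMENT mode (now at pos=36)
pos=36: enter STRING mode
pos=36: emit STR "ok" (now at pos=40)
pos=40: emit SEMI ';'
pos=42: emit NUM '99' (now at pos=44)
DONE. 6 tokens: [ID, STAR, NUM, STR, SEMI, NUM]

Answer: 6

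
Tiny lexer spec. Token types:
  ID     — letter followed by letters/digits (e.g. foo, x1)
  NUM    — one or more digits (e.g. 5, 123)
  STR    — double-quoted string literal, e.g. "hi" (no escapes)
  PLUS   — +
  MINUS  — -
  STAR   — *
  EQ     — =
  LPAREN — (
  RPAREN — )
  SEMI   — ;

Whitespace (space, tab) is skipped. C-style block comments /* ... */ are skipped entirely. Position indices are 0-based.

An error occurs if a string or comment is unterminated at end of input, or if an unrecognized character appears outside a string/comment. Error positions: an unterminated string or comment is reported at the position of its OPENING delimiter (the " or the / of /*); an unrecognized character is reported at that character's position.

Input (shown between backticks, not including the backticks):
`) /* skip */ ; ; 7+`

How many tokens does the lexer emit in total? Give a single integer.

pos=0: emit RPAREN ')'
pos=2: enter COMMENT mode (saw '/*')
exit COMMENT mode (now at pos=12)
pos=13: emit SEMI ';'
pos=15: emit SEMI ';'
pos=17: emit NUM '7' (now at pos=18)
pos=18: emit PLUS '+'
DONE. 5 tokens: [RPAREN, SEMI, SEMI, NUM, PLUS]

Answer: 5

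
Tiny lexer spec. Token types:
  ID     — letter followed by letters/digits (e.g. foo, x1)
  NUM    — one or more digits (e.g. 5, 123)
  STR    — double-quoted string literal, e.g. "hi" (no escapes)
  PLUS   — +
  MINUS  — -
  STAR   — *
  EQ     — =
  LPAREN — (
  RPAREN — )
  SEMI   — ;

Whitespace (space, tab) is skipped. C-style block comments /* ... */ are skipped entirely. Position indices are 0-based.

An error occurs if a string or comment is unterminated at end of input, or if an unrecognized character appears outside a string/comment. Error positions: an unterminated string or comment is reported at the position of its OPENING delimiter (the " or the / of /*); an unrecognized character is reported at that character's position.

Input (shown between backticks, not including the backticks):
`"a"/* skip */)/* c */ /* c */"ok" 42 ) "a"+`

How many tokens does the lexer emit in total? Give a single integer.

pos=0: enter STRING mode
pos=0: emit STR "a" (now at pos=3)
pos=3: enter COMMENT mode (saw '/*')
exit COMMENT mode (now at pos=13)
pos=13: emit RPAREN ')'
pos=14: enter COMMENT mode (saw '/*')
exit COMMENT mode (now at pos=21)
pos=22: enter COMMENT mode (saw '/*')
exit COMMENT mode (now at pos=29)
pos=29: enter STRING mode
pos=29: emit STR "ok" (now at pos=33)
pos=34: emit NUM '42' (now at pos=36)
pos=37: emit RPAREN ')'
pos=39: enter STRING mode
pos=39: emit STR "a" (now at pos=42)
pos=42: emit PLUS '+'
DONE. 7 tokens: [STR, RPAREN, STR, NUM, RPAREN, STR, PLUS]

Answer: 7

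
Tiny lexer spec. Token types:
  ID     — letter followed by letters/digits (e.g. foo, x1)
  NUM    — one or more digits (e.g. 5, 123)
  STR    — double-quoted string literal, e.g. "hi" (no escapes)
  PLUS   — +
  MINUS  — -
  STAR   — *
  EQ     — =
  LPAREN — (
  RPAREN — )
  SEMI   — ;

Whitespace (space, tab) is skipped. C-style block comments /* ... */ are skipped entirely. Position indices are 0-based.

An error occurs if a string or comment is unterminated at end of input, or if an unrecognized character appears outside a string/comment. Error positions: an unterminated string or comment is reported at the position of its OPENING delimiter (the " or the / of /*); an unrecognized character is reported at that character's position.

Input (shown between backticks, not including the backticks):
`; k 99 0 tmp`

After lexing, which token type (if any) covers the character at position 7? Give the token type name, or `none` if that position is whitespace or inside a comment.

pos=0: emit SEMI ';'
pos=2: emit ID 'k' (now at pos=3)
pos=4: emit NUM '99' (now at pos=6)
pos=7: emit NUM '0' (now at pos=8)
pos=9: emit ID 'tmp' (now at pos=12)
DONE. 5 tokens: [SEMI, ID, NUM, NUM, ID]
Position 7: char is '0' -> NUM

Answer: NUM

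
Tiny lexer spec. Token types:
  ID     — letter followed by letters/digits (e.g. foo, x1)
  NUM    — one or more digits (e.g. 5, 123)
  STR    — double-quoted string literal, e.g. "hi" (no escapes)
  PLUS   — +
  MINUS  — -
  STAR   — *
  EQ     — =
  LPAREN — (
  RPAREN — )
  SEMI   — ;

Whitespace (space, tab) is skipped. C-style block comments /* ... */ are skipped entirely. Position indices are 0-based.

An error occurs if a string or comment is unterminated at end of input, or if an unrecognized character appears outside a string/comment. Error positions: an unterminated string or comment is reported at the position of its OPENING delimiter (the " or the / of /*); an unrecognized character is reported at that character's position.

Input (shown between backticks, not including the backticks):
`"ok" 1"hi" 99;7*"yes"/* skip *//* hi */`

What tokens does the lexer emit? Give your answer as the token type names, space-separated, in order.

Answer: STR NUM STR NUM SEMI NUM STAR STR

Derivation:
pos=0: enter STRING mode
pos=0: emit STR "ok" (now at pos=4)
pos=5: emit NUM '1' (now at pos=6)
pos=6: enter STRING mode
pos=6: emit STR "hi" (now at pos=10)
pos=11: emit NUM '99' (now at pos=13)
pos=13: emit SEMI ';'
pos=14: emit NUM '7' (now at pos=15)
pos=15: emit STAR '*'
pos=16: enter STRING mode
pos=16: emit STR "yes" (now at pos=21)
pos=21: enter COMMENT mode (saw '/*')
exit COMMENT mode (now at pos=31)
pos=31: enter COMMENT mode (saw '/*')
exit COMMENT mode (now at pos=39)
DONE. 8 tokens: [STR, NUM, STR, NUM, SEMI, NUM, STAR, STR]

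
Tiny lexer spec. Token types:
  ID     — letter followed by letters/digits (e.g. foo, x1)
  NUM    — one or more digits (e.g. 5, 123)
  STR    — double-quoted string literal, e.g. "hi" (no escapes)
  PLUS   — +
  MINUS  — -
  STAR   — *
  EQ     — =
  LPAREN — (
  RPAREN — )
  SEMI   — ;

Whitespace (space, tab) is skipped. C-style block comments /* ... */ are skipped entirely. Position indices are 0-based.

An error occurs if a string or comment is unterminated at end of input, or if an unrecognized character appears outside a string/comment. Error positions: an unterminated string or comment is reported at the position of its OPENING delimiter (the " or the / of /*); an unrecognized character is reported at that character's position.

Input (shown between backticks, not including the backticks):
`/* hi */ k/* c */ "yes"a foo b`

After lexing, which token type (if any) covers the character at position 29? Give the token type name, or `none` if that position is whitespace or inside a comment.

pos=0: enter COMMENT mode (saw '/*')
exit COMMENT mode (now at pos=8)
pos=9: emit ID 'k' (now at pos=10)
pos=10: enter COMMENT mode (saw '/*')
exit COMMENT mode (now at pos=17)
pos=18: enter STRING mode
pos=18: emit STR "yes" (now at pos=23)
pos=23: emit ID 'a' (now at pos=24)
pos=25: emit ID 'foo' (now at pos=28)
pos=29: emit ID 'b' (now at pos=30)
DONE. 5 tokens: [ID, STR, ID, ID, ID]
Position 29: char is 'b' -> ID

Answer: ID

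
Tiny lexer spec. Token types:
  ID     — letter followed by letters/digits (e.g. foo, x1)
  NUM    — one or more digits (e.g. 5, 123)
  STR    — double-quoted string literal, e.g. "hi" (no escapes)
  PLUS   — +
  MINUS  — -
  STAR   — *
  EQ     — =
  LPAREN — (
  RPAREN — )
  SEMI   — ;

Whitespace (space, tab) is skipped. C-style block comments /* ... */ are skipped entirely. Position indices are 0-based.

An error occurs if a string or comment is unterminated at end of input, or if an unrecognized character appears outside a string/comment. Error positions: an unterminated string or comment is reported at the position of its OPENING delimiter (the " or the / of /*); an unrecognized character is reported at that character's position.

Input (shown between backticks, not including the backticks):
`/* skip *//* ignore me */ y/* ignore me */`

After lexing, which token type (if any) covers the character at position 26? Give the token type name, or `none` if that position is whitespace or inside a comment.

Answer: ID

Derivation:
pos=0: enter COMMENT mode (saw '/*')
exit COMMENT mode (now at pos=10)
pos=10: enter COMMENT mode (saw '/*')
exit COMMENT mode (now at pos=25)
pos=26: emit ID 'y' (now at pos=27)
pos=27: enter COMMENT mode (saw '/*')
exit COMMENT mode (now at pos=42)
DONE. 1 tokens: [ID]
Position 26: char is 'y' -> ID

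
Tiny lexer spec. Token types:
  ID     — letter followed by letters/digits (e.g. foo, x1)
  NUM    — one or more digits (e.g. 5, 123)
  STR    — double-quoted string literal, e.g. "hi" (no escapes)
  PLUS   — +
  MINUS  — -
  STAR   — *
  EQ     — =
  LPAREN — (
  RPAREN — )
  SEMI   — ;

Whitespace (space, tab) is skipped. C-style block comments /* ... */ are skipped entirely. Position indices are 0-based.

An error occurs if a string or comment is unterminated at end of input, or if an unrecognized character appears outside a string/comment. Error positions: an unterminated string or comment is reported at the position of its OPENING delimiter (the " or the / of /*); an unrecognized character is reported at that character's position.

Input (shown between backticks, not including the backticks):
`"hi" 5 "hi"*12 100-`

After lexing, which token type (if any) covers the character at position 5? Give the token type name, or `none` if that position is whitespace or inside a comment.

pos=0: enter STRING mode
pos=0: emit STR "hi" (now at pos=4)
pos=5: emit NUM '5' (now at pos=6)
pos=7: enter STRING mode
pos=7: emit STR "hi" (now at pos=11)
pos=11: emit STAR '*'
pos=12: emit NUM '12' (now at pos=14)
pos=15: emit NUM '100' (now at pos=18)
pos=18: emit MINUS '-'
DONE. 7 tokens: [STR, NUM, STR, STAR, NUM, NUM, MINUS]
Position 5: char is '5' -> NUM

Answer: NUM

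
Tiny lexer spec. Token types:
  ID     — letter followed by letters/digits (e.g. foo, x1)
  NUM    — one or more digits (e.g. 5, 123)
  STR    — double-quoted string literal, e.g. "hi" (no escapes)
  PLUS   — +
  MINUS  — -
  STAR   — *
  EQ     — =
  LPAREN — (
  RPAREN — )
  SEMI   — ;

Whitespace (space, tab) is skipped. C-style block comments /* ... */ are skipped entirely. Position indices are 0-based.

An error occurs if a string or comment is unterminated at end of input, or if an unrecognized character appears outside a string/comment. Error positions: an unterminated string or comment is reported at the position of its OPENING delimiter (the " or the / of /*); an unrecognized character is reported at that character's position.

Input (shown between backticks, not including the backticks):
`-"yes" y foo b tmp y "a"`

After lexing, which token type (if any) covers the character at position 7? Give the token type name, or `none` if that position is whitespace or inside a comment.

Answer: ID

Derivation:
pos=0: emit MINUS '-'
pos=1: enter STRING mode
pos=1: emit STR "yes" (now at pos=6)
pos=7: emit ID 'y' (now at pos=8)
pos=9: emit ID 'foo' (now at pos=12)
pos=13: emit ID 'b' (now at pos=14)
pos=15: emit ID 'tmp' (now at pos=18)
pos=19: emit ID 'y' (now at pos=20)
pos=21: enter STRING mode
pos=21: emit STR "a" (now at pos=24)
DONE. 8 tokens: [MINUS, STR, ID, ID, ID, ID, ID, STR]
Position 7: char is 'y' -> ID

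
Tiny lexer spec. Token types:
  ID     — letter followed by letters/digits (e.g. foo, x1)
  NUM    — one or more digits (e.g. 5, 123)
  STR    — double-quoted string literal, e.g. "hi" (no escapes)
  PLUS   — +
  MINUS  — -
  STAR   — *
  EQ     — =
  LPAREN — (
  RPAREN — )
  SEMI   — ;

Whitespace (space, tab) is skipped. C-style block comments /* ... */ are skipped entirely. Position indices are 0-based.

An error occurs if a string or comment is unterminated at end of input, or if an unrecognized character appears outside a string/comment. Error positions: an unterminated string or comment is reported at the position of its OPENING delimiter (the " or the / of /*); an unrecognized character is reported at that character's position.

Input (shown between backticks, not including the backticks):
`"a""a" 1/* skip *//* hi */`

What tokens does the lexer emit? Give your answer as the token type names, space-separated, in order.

Answer: STR STR NUM

Derivation:
pos=0: enter STRING mode
pos=0: emit STR "a" (now at pos=3)
pos=3: enter STRING mode
pos=3: emit STR "a" (now at pos=6)
pos=7: emit NUM '1' (now at pos=8)
pos=8: enter COMMENT mode (saw '/*')
exit COMMENT mode (now at pos=18)
pos=18: enter COMMENT mode (saw '/*')
exit COMMENT mode (now at pos=26)
DONE. 3 tokens: [STR, STR, NUM]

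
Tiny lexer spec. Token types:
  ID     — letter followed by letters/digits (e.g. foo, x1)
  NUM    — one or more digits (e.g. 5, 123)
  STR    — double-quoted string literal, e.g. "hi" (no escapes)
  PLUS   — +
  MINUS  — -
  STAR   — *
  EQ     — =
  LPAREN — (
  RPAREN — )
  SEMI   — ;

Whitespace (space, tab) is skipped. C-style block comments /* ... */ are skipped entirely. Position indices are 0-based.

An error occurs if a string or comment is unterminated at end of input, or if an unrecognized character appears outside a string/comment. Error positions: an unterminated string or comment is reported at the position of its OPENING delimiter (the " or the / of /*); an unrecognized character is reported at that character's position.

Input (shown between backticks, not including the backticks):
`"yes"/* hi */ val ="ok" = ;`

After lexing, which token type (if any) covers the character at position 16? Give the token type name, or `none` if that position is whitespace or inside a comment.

pos=0: enter STRING mode
pos=0: emit STR "yes" (now at pos=5)
pos=5: enter COMMENT mode (saw '/*')
exit COMMENT mode (now at pos=13)
pos=14: emit ID 'val' (now at pos=17)
pos=18: emit EQ '='
pos=19: enter STRING mode
pos=19: emit STR "ok" (now at pos=23)
pos=24: emit EQ '='
pos=26: emit SEMI ';'
DONE. 6 tokens: [STR, ID, EQ, STR, EQ, SEMI]
Position 16: char is 'l' -> ID

Answer: ID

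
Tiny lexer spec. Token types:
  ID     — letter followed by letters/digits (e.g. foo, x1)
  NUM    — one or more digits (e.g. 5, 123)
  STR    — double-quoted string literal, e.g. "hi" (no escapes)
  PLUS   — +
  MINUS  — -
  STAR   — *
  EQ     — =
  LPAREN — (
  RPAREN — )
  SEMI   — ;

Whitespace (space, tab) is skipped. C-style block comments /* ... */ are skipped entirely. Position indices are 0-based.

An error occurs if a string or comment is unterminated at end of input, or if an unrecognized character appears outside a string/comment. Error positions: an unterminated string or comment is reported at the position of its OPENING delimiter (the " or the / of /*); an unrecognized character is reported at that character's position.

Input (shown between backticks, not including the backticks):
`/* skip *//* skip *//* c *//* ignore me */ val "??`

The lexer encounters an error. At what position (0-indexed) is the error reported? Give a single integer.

Answer: 47

Derivation:
pos=0: enter COMMENT mode (saw '/*')
exit COMMENT mode (now at pos=10)
pos=10: enter COMMENT mode (saw '/*')
exit COMMENT mode (now at pos=20)
pos=20: enter COMMENT mode (saw '/*')
exit COMMENT mode (now at pos=27)
pos=27: enter COMMENT mode (saw '/*')
exit COMMENT mode (now at pos=42)
pos=43: emit ID 'val' (now at pos=46)
pos=47: enter STRING mode
pos=47: ERROR — unterminated string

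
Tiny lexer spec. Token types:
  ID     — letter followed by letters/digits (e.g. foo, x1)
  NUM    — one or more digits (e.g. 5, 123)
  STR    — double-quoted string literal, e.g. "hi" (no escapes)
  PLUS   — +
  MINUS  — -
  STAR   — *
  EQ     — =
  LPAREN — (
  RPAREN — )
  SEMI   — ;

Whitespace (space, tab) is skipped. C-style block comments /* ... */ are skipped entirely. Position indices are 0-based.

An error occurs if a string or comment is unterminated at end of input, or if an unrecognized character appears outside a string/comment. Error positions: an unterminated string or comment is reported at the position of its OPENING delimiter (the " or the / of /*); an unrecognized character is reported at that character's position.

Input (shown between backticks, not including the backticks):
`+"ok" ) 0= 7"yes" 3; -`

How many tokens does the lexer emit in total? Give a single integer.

pos=0: emit PLUS '+'
pos=1: enter STRING mode
pos=1: emit STR "ok" (now at pos=5)
pos=6: emit RPAREN ')'
pos=8: emit NUM '0' (now at pos=9)
pos=9: emit EQ '='
pos=11: emit NUM '7' (now at pos=12)
pos=12: enter STRING mode
pos=12: emit STR "yes" (now at pos=17)
pos=18: emit NUM '3' (now at pos=19)
pos=19: emit SEMI ';'
pos=21: emit MINUS '-'
DONE. 10 tokens: [PLUS, STR, RPAREN, NUM, EQ, NUM, STR, NUM, SEMI, MINUS]

Answer: 10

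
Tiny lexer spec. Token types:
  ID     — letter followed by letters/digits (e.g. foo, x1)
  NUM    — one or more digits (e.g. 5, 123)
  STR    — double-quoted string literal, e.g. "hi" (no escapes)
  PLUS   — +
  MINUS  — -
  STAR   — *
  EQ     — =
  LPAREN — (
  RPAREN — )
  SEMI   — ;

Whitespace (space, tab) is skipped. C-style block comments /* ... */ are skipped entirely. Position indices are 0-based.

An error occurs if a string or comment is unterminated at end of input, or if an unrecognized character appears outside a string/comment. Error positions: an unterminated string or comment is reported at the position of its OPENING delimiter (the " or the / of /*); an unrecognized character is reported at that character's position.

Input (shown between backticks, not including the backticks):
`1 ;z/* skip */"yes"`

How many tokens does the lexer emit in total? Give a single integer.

Answer: 4

Derivation:
pos=0: emit NUM '1' (now at pos=1)
pos=2: emit SEMI ';'
pos=3: emit ID 'z' (now at pos=4)
pos=4: enter COMMENT mode (saw '/*')
exit COMMENT mode (now at pos=14)
pos=14: enter STRING mode
pos=14: emit STR "yes" (now at pos=19)
DONE. 4 tokens: [NUM, SEMI, ID, STR]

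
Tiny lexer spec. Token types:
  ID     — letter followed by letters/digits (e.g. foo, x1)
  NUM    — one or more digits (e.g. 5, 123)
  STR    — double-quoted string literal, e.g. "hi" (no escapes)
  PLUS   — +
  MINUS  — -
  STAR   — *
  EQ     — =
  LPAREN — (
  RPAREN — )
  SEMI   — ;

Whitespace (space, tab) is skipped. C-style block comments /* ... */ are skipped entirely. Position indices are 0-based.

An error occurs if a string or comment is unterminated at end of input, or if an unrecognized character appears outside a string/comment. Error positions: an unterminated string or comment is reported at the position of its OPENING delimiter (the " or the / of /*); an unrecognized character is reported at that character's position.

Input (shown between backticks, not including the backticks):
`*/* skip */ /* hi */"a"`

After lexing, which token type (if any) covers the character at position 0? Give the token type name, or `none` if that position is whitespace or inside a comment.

pos=0: emit STAR '*'
pos=1: enter COMMENT mode (saw '/*')
exit COMMENT mode (now at pos=11)
pos=12: enter COMMENT mode (saw '/*')
exit COMMENT mode (now at pos=20)
pos=20: enter STRING mode
pos=20: emit STR "a" (now at pos=23)
DONE. 2 tokens: [STAR, STR]
Position 0: char is '*' -> STAR

Answer: STAR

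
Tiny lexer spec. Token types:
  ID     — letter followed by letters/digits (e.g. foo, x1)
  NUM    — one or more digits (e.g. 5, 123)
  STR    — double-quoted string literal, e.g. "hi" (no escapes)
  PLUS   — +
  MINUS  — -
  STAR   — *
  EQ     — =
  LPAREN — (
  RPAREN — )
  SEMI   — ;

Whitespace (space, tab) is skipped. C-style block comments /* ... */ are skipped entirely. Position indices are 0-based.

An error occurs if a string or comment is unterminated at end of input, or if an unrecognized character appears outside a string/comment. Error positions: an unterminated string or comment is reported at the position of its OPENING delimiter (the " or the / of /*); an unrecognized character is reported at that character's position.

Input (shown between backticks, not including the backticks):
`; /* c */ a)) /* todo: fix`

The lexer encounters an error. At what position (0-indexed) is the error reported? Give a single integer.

Answer: 14

Derivation:
pos=0: emit SEMI ';'
pos=2: enter COMMENT mode (saw '/*')
exit COMMENT mode (now at pos=9)
pos=10: emit ID 'a' (now at pos=11)
pos=11: emit RPAREN ')'
pos=12: emit RPAREN ')'
pos=14: enter COMMENT mode (saw '/*')
pos=14: ERROR — unterminated comment (reached EOF)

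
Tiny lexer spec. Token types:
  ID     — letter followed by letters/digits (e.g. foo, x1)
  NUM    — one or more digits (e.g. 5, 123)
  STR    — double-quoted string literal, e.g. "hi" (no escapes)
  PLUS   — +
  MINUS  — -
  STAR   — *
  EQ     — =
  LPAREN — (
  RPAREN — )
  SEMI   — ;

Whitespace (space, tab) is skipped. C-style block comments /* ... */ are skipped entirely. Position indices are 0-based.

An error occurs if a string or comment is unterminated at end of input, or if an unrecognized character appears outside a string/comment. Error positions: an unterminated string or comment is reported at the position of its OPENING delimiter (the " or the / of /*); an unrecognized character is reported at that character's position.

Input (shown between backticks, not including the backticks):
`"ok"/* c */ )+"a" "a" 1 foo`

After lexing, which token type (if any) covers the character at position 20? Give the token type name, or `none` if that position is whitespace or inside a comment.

pos=0: enter STRING mode
pos=0: emit STR "ok" (now at pos=4)
pos=4: enter COMMENT mode (saw '/*')
exit COMMENT mode (now at pos=11)
pos=12: emit RPAREN ')'
pos=13: emit PLUS '+'
pos=14: enter STRING mode
pos=14: emit STR "a" (now at pos=17)
pos=18: enter STRING mode
pos=18: emit STR "a" (now at pos=21)
pos=22: emit NUM '1' (now at pos=23)
pos=24: emit ID 'foo' (now at pos=27)
DONE. 7 tokens: [STR, RPAREN, PLUS, STR, STR, NUM, ID]
Position 20: char is '"' -> STR

Answer: STR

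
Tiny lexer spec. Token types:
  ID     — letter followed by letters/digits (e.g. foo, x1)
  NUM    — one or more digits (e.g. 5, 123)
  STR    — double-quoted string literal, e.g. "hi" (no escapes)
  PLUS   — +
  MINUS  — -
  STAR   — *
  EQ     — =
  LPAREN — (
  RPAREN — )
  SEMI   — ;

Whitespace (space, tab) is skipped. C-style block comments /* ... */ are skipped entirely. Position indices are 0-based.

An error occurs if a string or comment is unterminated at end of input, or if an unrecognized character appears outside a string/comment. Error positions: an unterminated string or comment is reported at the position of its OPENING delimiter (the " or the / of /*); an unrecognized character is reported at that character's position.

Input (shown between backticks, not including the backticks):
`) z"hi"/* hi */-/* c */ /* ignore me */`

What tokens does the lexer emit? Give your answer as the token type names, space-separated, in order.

Answer: RPAREN ID STR MINUS

Derivation:
pos=0: emit RPAREN ')'
pos=2: emit ID 'z' (now at pos=3)
pos=3: enter STRING mode
pos=3: emit STR "hi" (now at pos=7)
pos=7: enter COMMENT mode (saw '/*')
exit COMMENT mode (now at pos=15)
pos=15: emit MINUS '-'
pos=16: enter COMMENT mode (saw '/*')
exit COMMENT mode (now at pos=23)
pos=24: enter COMMENT mode (saw '/*')
exit COMMENT mode (now at pos=39)
DONE. 4 tokens: [RPAREN, ID, STR, MINUS]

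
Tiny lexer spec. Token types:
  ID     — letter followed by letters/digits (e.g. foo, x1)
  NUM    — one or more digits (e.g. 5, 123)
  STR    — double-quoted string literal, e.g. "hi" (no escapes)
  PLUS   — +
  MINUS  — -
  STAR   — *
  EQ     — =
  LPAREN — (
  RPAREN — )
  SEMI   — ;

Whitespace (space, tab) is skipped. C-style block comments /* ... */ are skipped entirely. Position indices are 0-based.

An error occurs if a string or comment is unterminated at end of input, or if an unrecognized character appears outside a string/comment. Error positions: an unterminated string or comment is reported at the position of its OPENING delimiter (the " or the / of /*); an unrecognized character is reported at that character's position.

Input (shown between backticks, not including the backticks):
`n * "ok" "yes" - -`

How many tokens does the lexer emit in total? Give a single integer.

pos=0: emit ID 'n' (now at pos=1)
pos=2: emit STAR '*'
pos=4: enter STRING mode
pos=4: emit STR "ok" (now at pos=8)
pos=9: enter STRING mode
pos=9: emit STR "yes" (now at pos=14)
pos=15: emit MINUS '-'
pos=17: emit MINUS '-'
DONE. 6 tokens: [ID, STAR, STR, STR, MINUS, MINUS]

Answer: 6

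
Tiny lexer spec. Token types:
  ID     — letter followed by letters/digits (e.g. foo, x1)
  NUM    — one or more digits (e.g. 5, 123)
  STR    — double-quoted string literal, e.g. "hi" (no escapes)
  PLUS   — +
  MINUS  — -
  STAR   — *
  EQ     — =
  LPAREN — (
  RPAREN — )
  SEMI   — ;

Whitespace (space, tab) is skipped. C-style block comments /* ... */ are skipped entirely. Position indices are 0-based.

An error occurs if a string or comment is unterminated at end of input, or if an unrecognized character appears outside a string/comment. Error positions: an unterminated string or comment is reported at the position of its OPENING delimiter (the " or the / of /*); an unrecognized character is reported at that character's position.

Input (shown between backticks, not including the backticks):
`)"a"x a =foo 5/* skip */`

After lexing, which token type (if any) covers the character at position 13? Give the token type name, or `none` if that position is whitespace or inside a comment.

pos=0: emit RPAREN ')'
pos=1: enter STRING mode
pos=1: emit STR "a" (now at pos=4)
pos=4: emit ID 'x' (now at pos=5)
pos=6: emit ID 'a' (now at pos=7)
pos=8: emit EQ '='
pos=9: emit ID 'foo' (now at pos=12)
pos=13: emit NUM '5' (now at pos=14)
pos=14: enter COMMENT mode (saw '/*')
exit COMMENT mode (now at pos=24)
DONE. 7 tokens: [RPAREN, STR, ID, ID, EQ, ID, NUM]
Position 13: char is '5' -> NUM

Answer: NUM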